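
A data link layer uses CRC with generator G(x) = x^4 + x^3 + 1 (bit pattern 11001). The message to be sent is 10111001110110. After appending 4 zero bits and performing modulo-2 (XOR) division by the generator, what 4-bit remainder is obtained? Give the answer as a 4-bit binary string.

Append 4 zeros: 101110011101100000. Divide by 11001 (XOR where the leading bit is 1):
  pos 0: 10111 XOR 11001 = 01110
  pos 1: 11100 XOR 11001 = 00101
  pos 3: 10101 XOR 11001 = 01100
  pos 4: 11001 XOR 11001 = 00000
  pos 9: 10110 XOR 11001 = 01111
  pos 10: 11110 XOR 11001 = 00111
  pos 12: 11100 XOR 11001 = 00101
Remainder (last 4 bits) = 1010. This is the CRC / FCS.

1010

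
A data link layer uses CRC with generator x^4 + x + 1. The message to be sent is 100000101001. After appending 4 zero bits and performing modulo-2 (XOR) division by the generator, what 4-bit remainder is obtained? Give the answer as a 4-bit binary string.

Append 4 zeros: 1000001010010000. Divide by 10011 (XOR where the leading bit is 1):
  pos 0: 10000 XOR 10011 = 00011
  pos 3: 11010 XOR 10011 = 01001
  pos 4: 10011 XOR 10011 = 00000
  pos 11: 10000 XOR 10011 = 00011
Remainder (last 4 bits) = 0011. This is the CRC / FCS.

0011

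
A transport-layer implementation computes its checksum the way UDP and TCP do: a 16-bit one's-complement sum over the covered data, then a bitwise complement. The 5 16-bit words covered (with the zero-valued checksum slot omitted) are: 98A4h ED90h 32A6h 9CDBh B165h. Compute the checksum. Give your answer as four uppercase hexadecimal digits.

One's-complement addition (fold any carry out of bit 15 back into bit 0):
  0x98A4 + 0xED90 = 0x18634 → wrap carry → 0x8635
  0x8635 + 0x32A6 = 0x0B8DB
  0xB8DB + 0x9CDB = 0x155B6 → wrap carry → 0x55B7
  0x55B7 + 0xB165 = 0x1071C → wrap carry → 0x071D
One's-complement sum = 0x071D.
Checksum = ~0x071D & 0xFFFF = 0xF8E2.

F8E2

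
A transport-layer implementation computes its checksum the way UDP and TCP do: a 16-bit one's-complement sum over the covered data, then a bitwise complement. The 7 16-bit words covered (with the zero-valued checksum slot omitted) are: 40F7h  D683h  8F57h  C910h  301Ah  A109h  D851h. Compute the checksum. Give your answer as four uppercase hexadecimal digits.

One's-complement addition (fold any carry out of bit 15 back into bit 0):
  0x40F7 + 0xD683 = 0x1177A → wrap carry → 0x177B
  0x177B + 0x8F57 = 0x0A6D2
  0xA6D2 + 0xC910 = 0x16FE2 → wrap carry → 0x6FE3
  0x6FE3 + 0x301A = 0x09FFD
  0x9FFD + 0xA109 = 0x14106 → wrap carry → 0x4107
  0x4107 + 0xD851 = 0x11958 → wrap carry → 0x1959
One's-complement sum = 0x1959.
Checksum = ~0x1959 & 0xFFFF = 0xE6A6.

E6A6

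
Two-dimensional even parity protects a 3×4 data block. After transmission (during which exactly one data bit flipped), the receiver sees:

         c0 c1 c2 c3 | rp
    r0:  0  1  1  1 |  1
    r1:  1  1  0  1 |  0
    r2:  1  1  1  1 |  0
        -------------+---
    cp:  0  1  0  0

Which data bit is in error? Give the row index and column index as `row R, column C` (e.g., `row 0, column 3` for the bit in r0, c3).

row 1, column 3

Recompute each row's even parity and compare to rp:
  r0: data parity 1, sent rp 1 → ok
  r1: data parity 1, sent rp 0 → mismatch
  r2: data parity 0, sent rp 0 → ok
Recompute each column's even parity and compare to cp:
  c0: data parity 0, sent cp 0 → ok
  c1: data parity 1, sent cp 1 → ok
  c2: data parity 0, sent cp 0 → ok
  c3: data parity 1, sent cp 0 → mismatch
Exactly one row (r1) and one column (c3) fail → the flipped bit is at their intersection.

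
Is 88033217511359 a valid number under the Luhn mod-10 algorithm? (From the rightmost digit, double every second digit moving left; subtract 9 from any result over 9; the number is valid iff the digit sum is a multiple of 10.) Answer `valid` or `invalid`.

invalid

From the right, keep odd positions and double even positions (subtract 9 from any doubled value over 9):
  doubled (positions 2,4,...): 1 2 1 2 6 0 7 → sum 19
  kept (positions 1,3,...): 9 3 1 7 2 3 8 → sum 33
Total = 52.
52 mod 10 = 2, so the number is invalid.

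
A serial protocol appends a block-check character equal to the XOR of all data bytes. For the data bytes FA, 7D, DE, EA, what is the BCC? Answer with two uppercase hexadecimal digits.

XOR the bytes together:
  start with 0xFA
  0xFA ⊕ 0x7D = 0x87
  0x87 ⊕ 0xDE = 0x59
  0x59 ⊕ 0xEA = 0xB3

B3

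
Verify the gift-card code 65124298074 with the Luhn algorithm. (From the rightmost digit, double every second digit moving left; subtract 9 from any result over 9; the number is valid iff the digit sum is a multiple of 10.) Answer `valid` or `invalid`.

From the right, keep odd positions and double even positions (subtract 9 from any doubled value over 9):
  doubled (positions 2,4,...): 5 7 4 4 1 → sum 21
  kept (positions 1,3,...): 4 0 9 4 1 6 → sum 24
Total = 45.
45 mod 10 = 5, so the number is invalid.

invalid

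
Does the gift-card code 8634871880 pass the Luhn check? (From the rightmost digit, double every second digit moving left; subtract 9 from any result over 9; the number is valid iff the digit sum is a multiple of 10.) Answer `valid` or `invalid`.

invalid

From the right, keep odd positions and double even positions (subtract 9 from any doubled value over 9):
  doubled (positions 2,4,...): 7 2 7 6 7 → sum 29
  kept (positions 1,3,...): 0 8 7 4 6 → sum 25
Total = 54.
54 mod 10 = 4, so the number is invalid.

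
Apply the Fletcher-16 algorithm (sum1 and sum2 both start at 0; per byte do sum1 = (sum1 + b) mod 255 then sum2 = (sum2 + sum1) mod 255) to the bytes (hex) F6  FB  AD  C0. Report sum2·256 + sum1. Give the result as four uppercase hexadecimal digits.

EB61

Running sums (mod 255):
  after byte 0 (F6): sum1=246, sum2=246
  after byte 1 (FB): sum1=242, sum2=233
  after byte 2 (AD): sum1=160, sum2=138
  after byte 3 (C0): sum1=97, sum2=235
Checksum = sum2·256 + sum1 = 235·256 + 97 = 60257 = 0xEB61.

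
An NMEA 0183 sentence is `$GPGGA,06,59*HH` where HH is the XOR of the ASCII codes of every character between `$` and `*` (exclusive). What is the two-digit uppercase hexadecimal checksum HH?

5C

XOR the ASCII codes of the payload characters:
  'G' = 0x47 → acc = 0x47
  'P' = 0x50 → acc = 0x17
  'G' = 0x47 → acc = 0x50
  'G' = 0x47 → acc = 0x17
  'A' = 0x41 → acc = 0x56
  ',' = 0x2C → acc = 0x7A
  '0' = 0x30 → acc = 0x4A
  '6' = 0x36 → acc = 0x7C
  ',' = 0x2C → acc = 0x50
  '5' = 0x35 → acc = 0x65
  '9' = 0x39 → acc = 0x5C
Checksum = 0x5C.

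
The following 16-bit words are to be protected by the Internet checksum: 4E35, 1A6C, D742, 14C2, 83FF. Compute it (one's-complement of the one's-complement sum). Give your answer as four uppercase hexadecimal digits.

275A

One's-complement addition (fold any carry out of bit 15 back into bit 0):
  0x4E35 + 0x1A6C = 0x068A1
  0x68A1 + 0xD742 = 0x13FE3 → wrap carry → 0x3FE4
  0x3FE4 + 0x14C2 = 0x054A6
  0x54A6 + 0x83FF = 0x0D8A5
One's-complement sum = 0xD8A5.
Checksum = ~0xD8A5 & 0xFFFF = 0x275A.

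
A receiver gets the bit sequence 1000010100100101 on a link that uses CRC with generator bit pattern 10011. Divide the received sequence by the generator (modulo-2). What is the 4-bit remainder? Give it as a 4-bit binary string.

Modulo-2 division of 1000010100100101 by 10011:
  pos 0: 10000 XOR 10011 = 00011
  pos 3: 11101 XOR 10011 = 01110
  pos 4: 11100 XOR 10011 = 01111
  pos 5: 11110 XOR 10011 = 01101
  pos 6: 11011 XOR 10011 = 01000
  pos 7: 10000 XOR 10011 = 00011
  pos 10: 11010 XOR 10011 = 01001
  pos 11: 10011 XOR 10011 = 00000
Remainder = 0000 (zero — the frame passes the CRC check).

0000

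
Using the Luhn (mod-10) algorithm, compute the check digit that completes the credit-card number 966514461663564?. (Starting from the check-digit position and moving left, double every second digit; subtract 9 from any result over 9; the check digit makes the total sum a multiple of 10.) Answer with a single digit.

Partial digits right→left: 4 6 5 3 6 6 1 6 4 4 1 5 6 6 9
Double every second digit counting from the check-digit position (so the 1st, 3rd, 5th, ... of the partial from the right).
  doubled (with −9 where >9): 8 1 3 2 8 2 3 9 → sum 36
  kept as-is: 6 3 6 6 4 5 6 → sum 36
Total = 36 + 36 = 72.
Check digit = (10 − (72 mod 10)) mod 10 = 8.

8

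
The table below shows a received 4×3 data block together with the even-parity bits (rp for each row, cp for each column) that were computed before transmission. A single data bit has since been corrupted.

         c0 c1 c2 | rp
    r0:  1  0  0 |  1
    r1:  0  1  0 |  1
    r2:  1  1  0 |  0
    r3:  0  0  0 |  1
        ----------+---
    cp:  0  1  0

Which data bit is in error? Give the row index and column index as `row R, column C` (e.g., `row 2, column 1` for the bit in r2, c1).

Recompute each row's even parity and compare to rp:
  r0: data parity 1, sent rp 1 → ok
  r1: data parity 1, sent rp 1 → ok
  r2: data parity 0, sent rp 0 → ok
  r3: data parity 0, sent rp 1 → mismatch
Recompute each column's even parity and compare to cp:
  c0: data parity 0, sent cp 0 → ok
  c1: data parity 0, sent cp 1 → mismatch
  c2: data parity 0, sent cp 0 → ok
Exactly one row (r3) and one column (c1) fail → the flipped bit is at their intersection.

row 3, column 1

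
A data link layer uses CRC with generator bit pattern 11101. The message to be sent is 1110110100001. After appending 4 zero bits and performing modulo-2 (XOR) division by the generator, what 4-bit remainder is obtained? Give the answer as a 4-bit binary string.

0100

Append 4 zeros: 11101101000010000. Divide by 11101 (XOR where the leading bit is 1):
  pos 0: 11101 XOR 11101 = 00000
  pos 5: 10100 XOR 11101 = 01001
  pos 6: 10010 XOR 11101 = 01111
  pos 7: 11110 XOR 11101 = 00011
  pos 10: 11100 XOR 11101 = 00001
Remainder (last 4 bits) = 0100. This is the CRC / FCS.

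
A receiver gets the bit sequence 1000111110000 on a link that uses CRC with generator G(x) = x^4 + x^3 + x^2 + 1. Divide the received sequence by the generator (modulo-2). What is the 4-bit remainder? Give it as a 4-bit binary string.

Modulo-2 division of 1000111110000 by 11101:
  pos 0: 10001 XOR 11101 = 01100
  pos 1: 11001 XOR 11101 = 00100
  pos 3: 10011 XOR 11101 = 01110
  pos 4: 11101 XOR 11101 = 00000
Remainder = 0000 (zero — the frame passes the CRC check).

0000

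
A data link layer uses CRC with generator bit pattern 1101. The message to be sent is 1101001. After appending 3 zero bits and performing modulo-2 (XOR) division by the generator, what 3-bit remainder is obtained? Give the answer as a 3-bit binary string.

Append 3 zeros: 1101001000. Divide by 1101 (XOR where the leading bit is 1):
  pos 0: 1101 XOR 1101 = 0000
  pos 6: 1000 XOR 1101 = 0101
Remainder (last 3 bits) = 101. This is the CRC / FCS.

101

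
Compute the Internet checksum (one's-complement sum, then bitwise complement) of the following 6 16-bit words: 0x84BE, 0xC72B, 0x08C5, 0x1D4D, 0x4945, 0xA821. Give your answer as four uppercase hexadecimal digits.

One's-complement addition (fold any carry out of bit 15 back into bit 0):
  0x84BE + 0xC72B = 0x14BE9 → wrap carry → 0x4BEA
  0x4BEA + 0x08C5 = 0x054AF
  0x54AF + 0x1D4D = 0x071FC
  0x71FC + 0x4945 = 0x0BB41
  0xBB41 + 0xA821 = 0x16362 → wrap carry → 0x6363
One's-complement sum = 0x6363.
Checksum = ~0x6363 & 0xFFFF = 0x9C9C.

9C9C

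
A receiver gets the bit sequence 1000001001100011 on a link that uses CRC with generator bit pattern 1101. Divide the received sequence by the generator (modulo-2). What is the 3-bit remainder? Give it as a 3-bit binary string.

Modulo-2 division of 1000001001100011 by 1101:
  pos 0: 1000 XOR 1101 = 0101
  pos 1: 1010 XOR 1101 = 0111
  pos 2: 1110 XOR 1101 = 0011
  pos 4: 1110 XOR 1101 = 0011
  pos 6: 1101 XOR 1101 = 0000
  pos 10: 1000 XOR 1101 = 0101
  pos 11: 1011 XOR 1101 = 0110
  pos 12: 1101 XOR 1101 = 0000
Remainder = 000 (zero — the frame passes the CRC check).

000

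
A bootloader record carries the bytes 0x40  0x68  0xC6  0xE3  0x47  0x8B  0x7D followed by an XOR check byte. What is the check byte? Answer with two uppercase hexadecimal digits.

XOR the bytes together:
  start with 0x40
  0x40 ⊕ 0x68 = 0x28
  0x28 ⊕ 0xC6 = 0xEE
  0xEE ⊕ 0xE3 = 0x0D
  0x0D ⊕ 0x47 = 0x4A
  0x4A ⊕ 0x8B = 0xC1
  0xC1 ⊕ 0x7D = 0xBC

BC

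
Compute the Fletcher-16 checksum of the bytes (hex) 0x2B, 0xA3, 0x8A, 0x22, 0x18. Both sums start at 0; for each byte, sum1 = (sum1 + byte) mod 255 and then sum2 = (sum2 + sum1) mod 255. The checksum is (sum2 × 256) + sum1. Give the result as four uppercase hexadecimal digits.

6293

Running sums (mod 255):
  after byte 0 (0x2B): sum1=43, sum2=43
  after byte 1 (0xA3): sum1=206, sum2=249
  after byte 2 (0x8A): sum1=89, sum2=83
  after byte 3 (0x22): sum1=123, sum2=206
  after byte 4 (0x18): sum1=147, sum2=98
Checksum = sum2·256 + sum1 = 98·256 + 147 = 25235 = 0x6293.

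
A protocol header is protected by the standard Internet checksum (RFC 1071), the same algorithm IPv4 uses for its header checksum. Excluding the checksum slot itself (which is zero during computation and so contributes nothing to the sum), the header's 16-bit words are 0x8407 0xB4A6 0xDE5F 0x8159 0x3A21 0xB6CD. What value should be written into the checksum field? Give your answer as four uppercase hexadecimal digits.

76A9

One's-complement addition (fold any carry out of bit 15 back into bit 0):
  0x8407 + 0xB4A6 = 0x138AD → wrap carry → 0x38AE
  0x38AE + 0xDE5F = 0x1170D → wrap carry → 0x170E
  0x170E + 0x8159 = 0x09867
  0x9867 + 0x3A21 = 0x0D288
  0xD288 + 0xB6CD = 0x18955 → wrap carry → 0x8956
One's-complement sum = 0x8956.
Checksum = ~0x8956 & 0xFFFF = 0x76A9.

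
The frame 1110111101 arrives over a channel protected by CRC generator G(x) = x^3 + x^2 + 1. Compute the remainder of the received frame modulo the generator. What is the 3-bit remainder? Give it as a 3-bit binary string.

Modulo-2 division of 1110111101 by 1101:
  pos 0: 1110 XOR 1101 = 0011
  pos 2: 1111 XOR 1101 = 0010
  pos 4: 1011 XOR 1101 = 0110
  pos 5: 1100 XOR 1101 = 0001
Remainder = 011 (nonzero — an error is detected).

011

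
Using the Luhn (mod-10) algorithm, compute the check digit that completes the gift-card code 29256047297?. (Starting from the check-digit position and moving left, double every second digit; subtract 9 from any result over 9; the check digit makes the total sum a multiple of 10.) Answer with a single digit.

2

Partial digits right→left: 7 9 2 7 4 0 6 5 2 9 2
Double every second digit counting from the check-digit position (so the 1st, 3rd, 5th, ... of the partial from the right).
  doubled (with −9 where >9): 5 4 8 3 4 4 → sum 28
  kept as-is: 9 7 0 5 9 → sum 30
Total = 28 + 30 = 58.
Check digit = (10 − (58 mod 10)) mod 10 = 2.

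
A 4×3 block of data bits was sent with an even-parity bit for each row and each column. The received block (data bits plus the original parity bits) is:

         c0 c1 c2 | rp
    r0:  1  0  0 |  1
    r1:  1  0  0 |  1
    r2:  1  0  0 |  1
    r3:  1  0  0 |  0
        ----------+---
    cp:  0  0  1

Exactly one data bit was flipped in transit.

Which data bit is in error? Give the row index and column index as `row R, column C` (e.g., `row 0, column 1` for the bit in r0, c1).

Recompute each row's even parity and compare to rp:
  r0: data parity 1, sent rp 1 → ok
  r1: data parity 1, sent rp 1 → ok
  r2: data parity 1, sent rp 1 → ok
  r3: data parity 1, sent rp 0 → mismatch
Recompute each column's even parity and compare to cp:
  c0: data parity 0, sent cp 0 → ok
  c1: data parity 0, sent cp 0 → ok
  c2: data parity 0, sent cp 1 → mismatch
Exactly one row (r3) and one column (c2) fail → the flipped bit is at their intersection.

row 3, column 2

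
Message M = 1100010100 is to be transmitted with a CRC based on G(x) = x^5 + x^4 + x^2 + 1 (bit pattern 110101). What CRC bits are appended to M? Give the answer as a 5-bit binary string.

00101

Append 5 zeros: 110001010000000. Divide by 110101 (XOR where the leading bit is 1):
  pos 0: 110001 XOR 110101 = 000100
  pos 3: 100010 XOR 110101 = 010111
  pos 4: 101110 XOR 110101 = 011011
  pos 5: 110110 XOR 110101 = 000011
  pos 9: 110000 XOR 110101 = 000101
Remainder (last 5 bits) = 00101. This is the CRC / FCS.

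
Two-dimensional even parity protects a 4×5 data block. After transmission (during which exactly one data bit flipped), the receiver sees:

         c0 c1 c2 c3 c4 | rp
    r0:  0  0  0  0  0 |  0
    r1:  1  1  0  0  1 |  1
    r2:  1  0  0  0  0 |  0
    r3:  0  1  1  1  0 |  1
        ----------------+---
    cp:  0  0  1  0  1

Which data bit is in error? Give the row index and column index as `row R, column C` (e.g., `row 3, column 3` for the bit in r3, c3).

row 2, column 3

Recompute each row's even parity and compare to rp:
  r0: data parity 0, sent rp 0 → ok
  r1: data parity 1, sent rp 1 → ok
  r2: data parity 1, sent rp 0 → mismatch
  r3: data parity 1, sent rp 1 → ok
Recompute each column's even parity and compare to cp:
  c0: data parity 0, sent cp 0 → ok
  c1: data parity 0, sent cp 0 → ok
  c2: data parity 1, sent cp 1 → ok
  c3: data parity 1, sent cp 0 → mismatch
  c4: data parity 1, sent cp 1 → ok
Exactly one row (r2) and one column (c3) fail → the flipped bit is at their intersection.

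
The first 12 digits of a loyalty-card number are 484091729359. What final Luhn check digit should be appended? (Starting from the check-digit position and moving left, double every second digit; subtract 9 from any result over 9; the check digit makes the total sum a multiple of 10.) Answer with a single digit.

4

Partial digits right→left: 9 5 3 9 2 7 1 9 0 4 8 4
Double every second digit counting from the check-digit position (so the 1st, 3rd, 5th, ... of the partial from the right).
  doubled (with −9 where >9): 9 6 4 2 0 7 → sum 28
  kept as-is: 5 9 7 9 4 4 → sum 38
Total = 28 + 38 = 66.
Check digit = (10 − (66 mod 10)) mod 10 = 4.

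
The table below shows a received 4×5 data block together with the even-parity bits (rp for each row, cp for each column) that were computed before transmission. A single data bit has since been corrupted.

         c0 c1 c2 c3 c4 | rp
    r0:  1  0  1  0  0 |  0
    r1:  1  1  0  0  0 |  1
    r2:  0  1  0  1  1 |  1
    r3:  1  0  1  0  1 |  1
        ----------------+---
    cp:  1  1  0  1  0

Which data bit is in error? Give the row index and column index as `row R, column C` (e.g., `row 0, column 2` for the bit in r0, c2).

row 1, column 1

Recompute each row's even parity and compare to rp:
  r0: data parity 0, sent rp 0 → ok
  r1: data parity 0, sent rp 1 → mismatch
  r2: data parity 1, sent rp 1 → ok
  r3: data parity 1, sent rp 1 → ok
Recompute each column's even parity and compare to cp:
  c0: data parity 1, sent cp 1 → ok
  c1: data parity 0, sent cp 1 → mismatch
  c2: data parity 0, sent cp 0 → ok
  c3: data parity 1, sent cp 1 → ok
  c4: data parity 0, sent cp 0 → ok
Exactly one row (r1) and one column (c1) fail → the flipped bit is at their intersection.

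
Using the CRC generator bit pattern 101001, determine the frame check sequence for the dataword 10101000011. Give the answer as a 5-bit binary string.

Append 5 zeros: 1010100001100000. Divide by 101001 (XOR where the leading bit is 1):
  pos 0: 101010 XOR 101001 = 000011
  pos 4: 110001 XOR 101001 = 011000
  pos 5: 110001 XOR 101001 = 011000
  pos 6: 110000 XOR 101001 = 011001
  pos 7: 110010 XOR 101001 = 011011
  pos 8: 110110 XOR 101001 = 011111
  pos 9: 111110 XOR 101001 = 010111
  pos 10: 101110 XOR 101001 = 000111
Remainder (last 5 bits) = 00111. This is the CRC / FCS.

00111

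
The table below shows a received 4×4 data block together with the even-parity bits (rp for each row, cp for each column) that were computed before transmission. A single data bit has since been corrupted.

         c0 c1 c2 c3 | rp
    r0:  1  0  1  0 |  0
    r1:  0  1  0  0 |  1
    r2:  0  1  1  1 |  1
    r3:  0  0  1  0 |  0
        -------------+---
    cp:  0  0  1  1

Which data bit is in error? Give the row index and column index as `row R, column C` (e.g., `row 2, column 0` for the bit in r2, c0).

row 3, column 0

Recompute each row's even parity and compare to rp:
  r0: data parity 0, sent rp 0 → ok
  r1: data parity 1, sent rp 1 → ok
  r2: data parity 1, sent rp 1 → ok
  r3: data parity 1, sent rp 0 → mismatch
Recompute each column's even parity and compare to cp:
  c0: data parity 1, sent cp 0 → mismatch
  c1: data parity 0, sent cp 0 → ok
  c2: data parity 1, sent cp 1 → ok
  c3: data parity 1, sent cp 1 → ok
Exactly one row (r3) and one column (c0) fail → the flipped bit is at their intersection.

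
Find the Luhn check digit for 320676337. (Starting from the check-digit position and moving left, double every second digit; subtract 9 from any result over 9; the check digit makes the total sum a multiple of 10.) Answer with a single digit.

Partial digits right→left: 7 3 3 6 7 6 0 2 3
Double every second digit counting from the check-digit position (so the 1st, 3rd, 5th, ... of the partial from the right).
  doubled (with −9 where >9): 5 6 5 0 6 → sum 22
  kept as-is: 3 6 6 2 → sum 17
Total = 22 + 17 = 39.
Check digit = (10 − (39 mod 10)) mod 10 = 1.

1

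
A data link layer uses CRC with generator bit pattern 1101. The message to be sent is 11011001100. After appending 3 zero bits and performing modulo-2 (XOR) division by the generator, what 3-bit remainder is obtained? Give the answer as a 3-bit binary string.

001

Append 3 zeros: 11011001100000. Divide by 1101 (XOR where the leading bit is 1):
  pos 0: 1101 XOR 1101 = 0000
  pos 4: 1001 XOR 1101 = 0100
  pos 5: 1001 XOR 1101 = 0100
  pos 6: 1000 XOR 1101 = 0101
  pos 7: 1010 XOR 1101 = 0111
  pos 8: 1110 XOR 1101 = 0011
  pos 10: 1100 XOR 1101 = 0001
Remainder (last 3 bits) = 001. This is the CRC / FCS.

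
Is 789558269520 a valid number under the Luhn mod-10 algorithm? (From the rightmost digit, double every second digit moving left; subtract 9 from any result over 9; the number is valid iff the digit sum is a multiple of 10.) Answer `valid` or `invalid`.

From the right, keep odd positions and double even positions (subtract 9 from any doubled value over 9):
  doubled (positions 2,4,...): 4 9 4 1 9 5 → sum 32
  kept (positions 1,3,...): 0 5 6 8 5 8 → sum 32
Total = 64.
64 mod 10 = 4, so the number is invalid.

invalid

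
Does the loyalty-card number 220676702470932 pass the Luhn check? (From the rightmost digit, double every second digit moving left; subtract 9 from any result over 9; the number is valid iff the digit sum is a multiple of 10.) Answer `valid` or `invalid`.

From the right, keep odd positions and double even positions (subtract 9 from any doubled value over 9):
  doubled (positions 2,4,...): 6 0 8 0 3 3 4 → sum 24
  kept (positions 1,3,...): 2 9 7 2 7 7 0 2 → sum 36
Total = 60.
60 mod 10 = 0, so the number is valid.

valid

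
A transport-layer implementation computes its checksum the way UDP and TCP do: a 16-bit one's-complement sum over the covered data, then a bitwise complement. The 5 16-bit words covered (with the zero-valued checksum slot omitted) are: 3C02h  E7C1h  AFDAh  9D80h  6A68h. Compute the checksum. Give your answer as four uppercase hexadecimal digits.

2478

One's-complement addition (fold any carry out of bit 15 back into bit 0):
  0x3C02 + 0xE7C1 = 0x123C3 → wrap carry → 0x23C4
  0x23C4 + 0xAFDA = 0x0D39E
  0xD39E + 0x9D80 = 0x1711E → wrap carry → 0x711F
  0x711F + 0x6A68 = 0x0DB87
One's-complement sum = 0xDB87.
Checksum = ~0xDB87 & 0xFFFF = 0x2478.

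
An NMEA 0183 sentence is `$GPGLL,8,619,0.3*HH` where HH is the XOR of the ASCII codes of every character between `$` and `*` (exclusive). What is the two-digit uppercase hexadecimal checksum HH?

XOR the ASCII codes of the payload characters:
  'G' = 0x47 → acc = 0x47
  'P' = 0x50 → acc = 0x17
  'G' = 0x47 → acc = 0x50
  'L' = 0x4C → acc = 0x1C
  'L' = 0x4C → acc = 0x50
  ',' = 0x2C → acc = 0x7C
  '8' = 0x38 → acc = 0x44
  ',' = 0x2C → acc = 0x68
  '6' = 0x36 → acc = 0x5E
  '1' = 0x31 → acc = 0x6F
  '9' = 0x39 → acc = 0x56
  ',' = 0x2C → acc = 0x7A
  '0' = 0x30 → acc = 0x4A
  '.' = 0x2E → acc = 0x64
  '3' = 0x33 → acc = 0x57
Checksum = 0x57.

57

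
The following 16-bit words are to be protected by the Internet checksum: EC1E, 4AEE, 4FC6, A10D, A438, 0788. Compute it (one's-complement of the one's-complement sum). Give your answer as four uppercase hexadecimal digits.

One's-complement addition (fold any carry out of bit 15 back into bit 0):
  0xEC1E + 0x4AEE = 0x1370C → wrap carry → 0x370D
  0x370D + 0x4FC6 = 0x086D3
  0x86D3 + 0xA10D = 0x127E0 → wrap carry → 0x27E1
  0x27E1 + 0xA438 = 0x0CC19
  0xCC19 + 0x0788 = 0x0D3A1
One's-complement sum = 0xD3A1.
Checksum = ~0xD3A1 & 0xFFFF = 0x2C5E.

2C5E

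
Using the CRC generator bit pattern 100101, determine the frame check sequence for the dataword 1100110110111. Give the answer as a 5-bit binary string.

01010

Append 5 zeros: 110011011011100000. Divide by 100101 (XOR where the leading bit is 1):
  pos 0: 110011 XOR 100101 = 010110
  pos 1: 101100 XOR 100101 = 001001
  pos 3: 100111 XOR 100101 = 000010
  pos 7: 100111 XOR 100101 = 000010
  pos 11: 100000 XOR 100101 = 000101
Remainder (last 5 bits) = 01010. This is the CRC / FCS.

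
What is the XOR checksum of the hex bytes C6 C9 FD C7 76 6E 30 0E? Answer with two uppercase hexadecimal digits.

13

XOR the bytes together:
  start with 0xC6
  0xC6 ⊕ 0xC9 = 0x0F
  0x0F ⊕ 0xFD = 0xF2
  0xF2 ⊕ 0xC7 = 0x35
  0x35 ⊕ 0x76 = 0x43
  0x43 ⊕ 0x6E = 0x2D
  0x2D ⊕ 0x30 = 0x1D
  0x1D ⊕ 0x0E = 0x13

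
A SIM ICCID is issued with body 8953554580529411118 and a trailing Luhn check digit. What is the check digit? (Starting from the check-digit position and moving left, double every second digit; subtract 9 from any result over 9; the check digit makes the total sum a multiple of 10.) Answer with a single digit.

Partial digits right→left: 8 1 1 1 1 4 9 2 5 0 8 5 4 5 5 3 5 9 8
Double every second digit counting from the check-digit position (so the 1st, 3rd, 5th, ... of the partial from the right).
  doubled (with −9 where >9): 7 2 2 9 1 7 8 1 1 7 → sum 45
  kept as-is: 1 1 4 2 0 5 5 3 9 → sum 30
Total = 45 + 30 = 75.
Check digit = (10 − (75 mod 10)) mod 10 = 5.

5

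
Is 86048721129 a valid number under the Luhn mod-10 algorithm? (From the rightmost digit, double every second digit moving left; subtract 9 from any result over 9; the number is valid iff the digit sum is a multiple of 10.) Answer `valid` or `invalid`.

From the right, keep odd positions and double even positions (subtract 9 from any doubled value over 9):
  doubled (positions 2,4,...): 4 2 5 8 3 → sum 22
  kept (positions 1,3,...): 9 1 2 8 0 8 → sum 28
Total = 50.
50 mod 10 = 0, so the number is valid.

valid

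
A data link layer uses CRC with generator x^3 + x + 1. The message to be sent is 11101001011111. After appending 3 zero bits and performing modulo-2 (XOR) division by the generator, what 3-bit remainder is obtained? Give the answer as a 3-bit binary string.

Append 3 zeros: 11101001011111000. Divide by 1011 (XOR where the leading bit is 1):
  pos 0: 1110 XOR 1011 = 0101
  pos 1: 1011 XOR 1011 = 0000
  pos 7: 1011 XOR 1011 = 0000
  pos 11: 1110 XOR 1011 = 0101
  pos 12: 1010 XOR 1011 = 0001
Remainder (last 3 bits) = 010. This is the CRC / FCS.

010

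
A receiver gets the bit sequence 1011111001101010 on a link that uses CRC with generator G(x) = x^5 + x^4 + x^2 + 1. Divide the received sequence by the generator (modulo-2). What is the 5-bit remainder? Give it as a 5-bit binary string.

00000

Modulo-2 division of 1011111001101010 by 110101:
  pos 0: 101111 XOR 110101 = 011010
  pos 1: 110101 XOR 110101 = 000000
  pos 9: 110101 XOR 110101 = 000000
Remainder = 00000 (zero — the frame passes the CRC check).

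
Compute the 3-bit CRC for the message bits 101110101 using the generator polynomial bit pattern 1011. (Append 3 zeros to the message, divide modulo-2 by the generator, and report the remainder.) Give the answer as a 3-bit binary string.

Append 3 zeros: 101110101000. Divide by 1011 (XOR where the leading bit is 1):
  pos 0: 1011 XOR 1011 = 0000
  pos 4: 1010 XOR 1011 = 0001
  pos 7: 1100 XOR 1011 = 0111
  pos 8: 1110 XOR 1011 = 0101
Remainder (last 3 bits) = 101. This is the CRC / FCS.

101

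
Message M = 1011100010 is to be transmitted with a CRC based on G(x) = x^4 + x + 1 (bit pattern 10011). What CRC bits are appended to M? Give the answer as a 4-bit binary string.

Append 4 zeros: 10111000100000. Divide by 10011 (XOR where the leading bit is 1):
  pos 0: 10111 XOR 10011 = 00100
  pos 2: 10000 XOR 10011 = 00011
  pos 5: 11010 XOR 10011 = 01001
  pos 6: 10010 XOR 10011 = 00001
Remainder (last 4 bits) = 1000. This is the CRC / FCS.

1000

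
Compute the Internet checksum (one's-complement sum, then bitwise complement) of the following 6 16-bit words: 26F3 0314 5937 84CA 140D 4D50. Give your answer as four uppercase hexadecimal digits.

9699

One's-complement addition (fold any carry out of bit 15 back into bit 0):
  0x26F3 + 0x0314 = 0x02A07
  0x2A07 + 0x5937 = 0x0833E
  0x833E + 0x84CA = 0x10808 → wrap carry → 0x0809
  0x0809 + 0x140D = 0x01C16
  0x1C16 + 0x4D50 = 0x06966
One's-complement sum = 0x6966.
Checksum = ~0x6966 & 0xFFFF = 0x9699.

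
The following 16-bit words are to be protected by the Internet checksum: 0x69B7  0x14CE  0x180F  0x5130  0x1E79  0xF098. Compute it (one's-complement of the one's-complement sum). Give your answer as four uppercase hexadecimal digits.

One's-complement addition (fold any carry out of bit 15 back into bit 0):
  0x69B7 + 0x14CE = 0x07E85
  0x7E85 + 0x180F = 0x09694
  0x9694 + 0x5130 = 0x0E7C4
  0xE7C4 + 0x1E79 = 0x1063D → wrap carry → 0x063E
  0x063E + 0xF098 = 0x0F6D6
One's-complement sum = 0xF6D6.
Checksum = ~0xF6D6 & 0xFFFF = 0x0929.

0929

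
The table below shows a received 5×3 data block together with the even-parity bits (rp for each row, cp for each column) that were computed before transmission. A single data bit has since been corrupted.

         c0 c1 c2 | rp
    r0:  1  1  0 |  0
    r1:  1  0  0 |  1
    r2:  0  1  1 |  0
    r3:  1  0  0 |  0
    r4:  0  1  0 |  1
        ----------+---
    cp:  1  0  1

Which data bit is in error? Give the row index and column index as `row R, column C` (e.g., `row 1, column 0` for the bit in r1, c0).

Recompute each row's even parity and compare to rp:
  r0: data parity 0, sent rp 0 → ok
  r1: data parity 1, sent rp 1 → ok
  r2: data parity 0, sent rp 0 → ok
  r3: data parity 1, sent rp 0 → mismatch
  r4: data parity 1, sent rp 1 → ok
Recompute each column's even parity and compare to cp:
  c0: data parity 1, sent cp 1 → ok
  c1: data parity 1, sent cp 0 → mismatch
  c2: data parity 1, sent cp 1 → ok
Exactly one row (r3) and one column (c1) fail → the flipped bit is at their intersection.

row 3, column 1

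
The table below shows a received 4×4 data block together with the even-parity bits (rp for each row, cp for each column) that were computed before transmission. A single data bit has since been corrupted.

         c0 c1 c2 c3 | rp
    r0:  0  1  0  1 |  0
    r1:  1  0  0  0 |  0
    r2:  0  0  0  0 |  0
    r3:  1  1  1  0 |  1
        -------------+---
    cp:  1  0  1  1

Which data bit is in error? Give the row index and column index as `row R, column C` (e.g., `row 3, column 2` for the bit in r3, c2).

row 1, column 0

Recompute each row's even parity and compare to rp:
  r0: data parity 0, sent rp 0 → ok
  r1: data parity 1, sent rp 0 → mismatch
  r2: data parity 0, sent rp 0 → ok
  r3: data parity 1, sent rp 1 → ok
Recompute each column's even parity and compare to cp:
  c0: data parity 0, sent cp 1 → mismatch
  c1: data parity 0, sent cp 0 → ok
  c2: data parity 1, sent cp 1 → ok
  c3: data parity 1, sent cp 1 → ok
Exactly one row (r1) and one column (c0) fail → the flipped bit is at their intersection.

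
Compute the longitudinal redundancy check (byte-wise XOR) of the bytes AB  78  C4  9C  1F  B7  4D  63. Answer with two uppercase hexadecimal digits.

XOR the bytes together:
  start with 0xAB
  0xAB ⊕ 0x78 = 0xD3
  0xD3 ⊕ 0xC4 = 0x17
  0x17 ⊕ 0x9C = 0x8B
  0x8B ⊕ 0x1F = 0x94
  0x94 ⊕ 0xB7 = 0x23
  0x23 ⊕ 0x4D = 0x6E
  0x6E ⊕ 0x63 = 0x0D

0D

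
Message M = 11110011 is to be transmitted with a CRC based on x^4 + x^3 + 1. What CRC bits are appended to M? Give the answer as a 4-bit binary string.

1110

Append 4 zeros: 111100110000. Divide by 11001 (XOR where the leading bit is 1):
  pos 0: 11110 XOR 11001 = 00111
  pos 2: 11101 XOR 11001 = 00100
  pos 4: 10010 XOR 11001 = 01011
  pos 5: 10110 XOR 11001 = 01111
  pos 6: 11110 XOR 11001 = 00111
Remainder (last 4 bits) = 1110. This is the CRC / FCS.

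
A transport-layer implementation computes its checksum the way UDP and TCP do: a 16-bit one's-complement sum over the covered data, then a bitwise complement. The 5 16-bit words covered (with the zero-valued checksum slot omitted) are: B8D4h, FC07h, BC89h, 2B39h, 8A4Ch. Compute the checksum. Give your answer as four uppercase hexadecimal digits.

One's-complement addition (fold any carry out of bit 15 back into bit 0):
  0xB8D4 + 0xFC07 = 0x1B4DB → wrap carry → 0xB4DC
  0xB4DC + 0xBC89 = 0x17165 → wrap carry → 0x7166
  0x7166 + 0x2B39 = 0x09C9F
  0x9C9F + 0x8A4C = 0x126EB → wrap carry → 0x26EC
One's-complement sum = 0x26EC.
Checksum = ~0x26EC & 0xFFFF = 0xD913.

D913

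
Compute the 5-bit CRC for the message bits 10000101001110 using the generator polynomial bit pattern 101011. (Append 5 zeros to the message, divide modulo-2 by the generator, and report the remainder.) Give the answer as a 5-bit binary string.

00101

Append 5 zeros: 1000010100111000000. Divide by 101011 (XOR where the leading bit is 1):
  pos 0: 100001 XOR 101011 = 001010
  pos 2: 101001 XOR 101011 = 000010
  pos 6: 100011 XOR 101011 = 001000
  pos 8: 100010 XOR 101011 = 001001
  pos 10: 100100 XOR 101011 = 001111
  pos 12: 111100 XOR 101011 = 010111
  pos 13: 101110 XOR 101011 = 000101
Remainder (last 5 bits) = 00101. This is the CRC / FCS.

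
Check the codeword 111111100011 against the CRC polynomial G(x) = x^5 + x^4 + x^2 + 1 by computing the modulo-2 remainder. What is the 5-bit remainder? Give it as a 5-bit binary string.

00100

Modulo-2 division of 111111100011 by 110101:
  pos 0: 111111 XOR 110101 = 001010
  pos 2: 101010 XOR 110101 = 011111
  pos 3: 111110 XOR 110101 = 001011
  pos 5: 101101 XOR 110101 = 011000
  pos 6: 110001 XOR 110101 = 000100
Remainder = 00100 (nonzero — an error is detected).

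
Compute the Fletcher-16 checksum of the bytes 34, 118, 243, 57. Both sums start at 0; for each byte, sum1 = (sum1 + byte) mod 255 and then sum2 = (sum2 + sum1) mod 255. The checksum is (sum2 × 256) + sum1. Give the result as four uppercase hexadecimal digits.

Running sums (mod 255):
  after byte 0 (34): sum1=34, sum2=34
  after byte 1 (118): sum1=152, sum2=186
  after byte 2 (243): sum1=140, sum2=71
  after byte 3 (57): sum1=197, sum2=13
Checksum = sum2·256 + sum1 = 13·256 + 197 = 3525 = 0x0DC5.

0DC5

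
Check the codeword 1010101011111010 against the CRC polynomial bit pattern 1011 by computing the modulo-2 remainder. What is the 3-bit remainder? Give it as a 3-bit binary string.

Modulo-2 division of 1010101011111010 by 1011:
  pos 0: 1010 XOR 1011 = 0001
  pos 3: 1101 XOR 1011 = 0110
  pos 4: 1100 XOR 1011 = 0111
  pos 5: 1111 XOR 1011 = 0100
  pos 6: 1001 XOR 1011 = 0010
  pos 8: 1011 XOR 1011 = 0000
  pos 12: 1010 XOR 1011 = 0001
Remainder = 001 (nonzero — an error is detected).

001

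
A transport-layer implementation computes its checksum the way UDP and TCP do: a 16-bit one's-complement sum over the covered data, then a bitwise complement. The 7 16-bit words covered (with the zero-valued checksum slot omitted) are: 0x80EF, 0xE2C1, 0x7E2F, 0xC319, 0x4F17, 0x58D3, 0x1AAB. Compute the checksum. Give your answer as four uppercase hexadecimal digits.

One's-complement addition (fold any carry out of bit 15 back into bit 0):
  0x80EF + 0xE2C1 = 0x163B0 → wrap carry → 0x63B1
  0x63B1 + 0x7E2F = 0x0E1E0
  0xE1E0 + 0xC319 = 0x1A4F9 → wrap carry → 0xA4FA
  0xA4FA + 0x4F17 = 0x0F411
  0xF411 + 0x58D3 = 0x14CE4 → wrap carry → 0x4CE5
  0x4CE5 + 0x1AAB = 0x06790
One's-complement sum = 0x6790.
Checksum = ~0x6790 & 0xFFFF = 0x986F.

986F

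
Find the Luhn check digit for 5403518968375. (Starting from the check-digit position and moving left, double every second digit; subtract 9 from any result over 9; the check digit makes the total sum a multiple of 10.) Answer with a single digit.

9

Partial digits right→left: 5 7 3 8 6 9 8 1 5 3 0 4 5
Double every second digit counting from the check-digit position (so the 1st, 3rd, 5th, ... of the partial from the right).
  doubled (with −9 where >9): 1 6 3 7 1 0 1 → sum 19
  kept as-is: 7 8 9 1 3 4 → sum 32
Total = 19 + 32 = 51.
Check digit = (10 − (51 mod 10)) mod 10 = 9.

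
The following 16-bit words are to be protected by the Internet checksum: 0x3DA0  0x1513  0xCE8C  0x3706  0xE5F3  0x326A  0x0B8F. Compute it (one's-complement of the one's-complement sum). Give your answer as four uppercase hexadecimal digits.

83CC

One's-complement addition (fold any carry out of bit 15 back into bit 0):
  0x3DA0 + 0x1513 = 0x052B3
  0x52B3 + 0xCE8C = 0x1213F → wrap carry → 0x2140
  0x2140 + 0x3706 = 0x05846
  0x5846 + 0xE5F3 = 0x13E39 → wrap carry → 0x3E3A
  0x3E3A + 0x326A = 0x070A4
  0x70A4 + 0x0B8F = 0x07C33
One's-complement sum = 0x7C33.
Checksum = ~0x7C33 & 0xFFFF = 0x83CC.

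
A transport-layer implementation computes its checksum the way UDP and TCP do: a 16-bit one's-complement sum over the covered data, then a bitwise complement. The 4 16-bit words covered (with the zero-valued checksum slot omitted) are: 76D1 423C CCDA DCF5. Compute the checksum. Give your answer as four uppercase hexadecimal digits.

One's-complement addition (fold any carry out of bit 15 back into bit 0):
  0x76D1 + 0x423C = 0x0B90D
  0xB90D + 0xCCDA = 0x185E7 → wrap carry → 0x85E8
  0x85E8 + 0xDCF5 = 0x162DD → wrap carry → 0x62DE
One's-complement sum = 0x62DE.
Checksum = ~0x62DE & 0xFFFF = 0x9D21.

9D21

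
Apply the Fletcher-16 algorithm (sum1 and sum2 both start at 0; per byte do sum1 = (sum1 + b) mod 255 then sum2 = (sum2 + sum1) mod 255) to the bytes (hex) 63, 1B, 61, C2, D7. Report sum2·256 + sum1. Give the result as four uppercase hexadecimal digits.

Running sums (mod 255):
  after byte 0 (63): sum1=99, sum2=99
  after byte 1 (1B): sum1=126, sum2=225
  after byte 2 (61): sum1=223, sum2=193
  after byte 3 (C2): sum1=162, sum2=100
  after byte 4 (D7): sum1=122, sum2=222
Checksum = sum2·256 + sum1 = 222·256 + 122 = 56954 = 0xDE7A.

DE7A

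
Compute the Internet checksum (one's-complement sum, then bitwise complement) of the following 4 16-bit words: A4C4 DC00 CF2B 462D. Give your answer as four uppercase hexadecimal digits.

69E1

One's-complement addition (fold any carry out of bit 15 back into bit 0):
  0xA4C4 + 0xDC00 = 0x180C4 → wrap carry → 0x80C5
  0x80C5 + 0xCF2B = 0x14FF0 → wrap carry → 0x4FF1
  0x4FF1 + 0x462D = 0x0961E
One's-complement sum = 0x961E.
Checksum = ~0x961E & 0xFFFF = 0x69E1.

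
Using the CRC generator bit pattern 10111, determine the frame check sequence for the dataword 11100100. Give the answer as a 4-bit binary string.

0000

Append 4 zeros: 111001000000. Divide by 10111 (XOR where the leading bit is 1):
  pos 0: 11100 XOR 10111 = 01011
  pos 1: 10111 XOR 10111 = 00000
Remainder (last 4 bits) = 0000. This is the CRC / FCS.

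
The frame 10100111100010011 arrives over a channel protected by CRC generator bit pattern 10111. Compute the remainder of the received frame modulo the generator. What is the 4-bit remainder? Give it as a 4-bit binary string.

Modulo-2 division of 10100111100010011 by 10111:
  pos 0: 10100 XOR 10111 = 00011
  pos 3: 11111 XOR 10111 = 01000
  pos 4: 10001 XOR 10111 = 00110
  pos 6: 11000 XOR 10111 = 01111
  pos 7: 11110 XOR 10111 = 01001
  pos 8: 10011 XOR 10111 = 00100
  pos 10: 10000 XOR 10111 = 00111
  pos 12: 11111 XOR 10111 = 01000
Remainder = 1000 (nonzero — an error is detected).

1000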